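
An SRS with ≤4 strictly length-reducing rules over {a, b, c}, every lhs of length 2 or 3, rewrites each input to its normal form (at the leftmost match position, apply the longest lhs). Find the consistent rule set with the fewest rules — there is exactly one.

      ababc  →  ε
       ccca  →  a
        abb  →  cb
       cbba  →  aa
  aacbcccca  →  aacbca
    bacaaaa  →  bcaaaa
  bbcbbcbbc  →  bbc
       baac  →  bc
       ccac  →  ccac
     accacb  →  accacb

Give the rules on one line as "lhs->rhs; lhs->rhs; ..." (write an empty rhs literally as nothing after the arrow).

  | ababc => cabc => ccc => ε
  | ccca => a
  | abb => cb
  | cbba => aa

ab->c; ba->b; cbb->a; ccc->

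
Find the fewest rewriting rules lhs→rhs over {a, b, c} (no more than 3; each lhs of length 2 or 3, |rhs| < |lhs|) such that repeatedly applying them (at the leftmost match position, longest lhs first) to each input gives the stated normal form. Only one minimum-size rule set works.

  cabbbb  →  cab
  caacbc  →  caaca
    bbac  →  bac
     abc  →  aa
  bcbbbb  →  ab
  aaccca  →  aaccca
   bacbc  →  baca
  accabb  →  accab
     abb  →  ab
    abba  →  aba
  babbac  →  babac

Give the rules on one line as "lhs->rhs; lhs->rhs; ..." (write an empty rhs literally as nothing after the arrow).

  | cabbbb => cabbb => cabb => cab
  | caacbc => caaca
  | bbac => bac
  | abc => aa

bb->b; bc->a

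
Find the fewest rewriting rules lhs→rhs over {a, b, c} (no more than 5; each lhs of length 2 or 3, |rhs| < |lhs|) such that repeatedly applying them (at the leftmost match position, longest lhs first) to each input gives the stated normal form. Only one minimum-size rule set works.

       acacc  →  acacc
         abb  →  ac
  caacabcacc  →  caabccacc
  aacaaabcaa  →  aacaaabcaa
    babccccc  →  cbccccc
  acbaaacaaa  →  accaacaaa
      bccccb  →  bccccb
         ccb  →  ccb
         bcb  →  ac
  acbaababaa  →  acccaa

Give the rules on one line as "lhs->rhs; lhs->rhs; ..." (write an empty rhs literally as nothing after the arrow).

  | acacc
  | abb => ac
  | caacabcacc => caabccacc
  | aacaaabcaa

ba->c; bb->c; bcb->ac; cab->bc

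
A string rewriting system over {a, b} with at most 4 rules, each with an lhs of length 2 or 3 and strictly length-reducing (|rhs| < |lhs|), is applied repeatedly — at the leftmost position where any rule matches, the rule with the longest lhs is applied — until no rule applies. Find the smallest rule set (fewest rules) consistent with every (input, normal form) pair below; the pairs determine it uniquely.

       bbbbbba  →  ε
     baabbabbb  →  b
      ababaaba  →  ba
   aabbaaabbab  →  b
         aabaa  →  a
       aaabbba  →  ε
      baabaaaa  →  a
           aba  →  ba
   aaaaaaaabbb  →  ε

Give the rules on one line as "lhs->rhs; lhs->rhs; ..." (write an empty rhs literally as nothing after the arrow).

  | bbbbbba => bbbba => bba => ε
  | baabbabbb => bbbbabbb => bbabbb => bbb => b
  | ababaaba => babaaba => bbaaba => aba => ba
  | aabbaaabbab => bbbaaabbab => baaabbab => bbabbab => bbab => b

aa->b; ab->b; bb->; bba->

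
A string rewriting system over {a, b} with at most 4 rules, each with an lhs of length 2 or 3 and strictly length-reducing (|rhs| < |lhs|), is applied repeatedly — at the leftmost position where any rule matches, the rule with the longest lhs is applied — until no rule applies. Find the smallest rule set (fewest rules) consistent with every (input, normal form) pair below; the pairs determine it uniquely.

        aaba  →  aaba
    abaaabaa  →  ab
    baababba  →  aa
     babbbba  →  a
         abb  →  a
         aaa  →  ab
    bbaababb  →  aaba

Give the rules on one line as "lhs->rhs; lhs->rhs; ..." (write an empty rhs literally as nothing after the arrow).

aaa->ab; baa->a; bb->

  | aaba
  | abaaabaa => aaabaa => abbaa => aaa => ab
  | baababba => ababba => abaa => aa
  | babbbba => babba => baa => a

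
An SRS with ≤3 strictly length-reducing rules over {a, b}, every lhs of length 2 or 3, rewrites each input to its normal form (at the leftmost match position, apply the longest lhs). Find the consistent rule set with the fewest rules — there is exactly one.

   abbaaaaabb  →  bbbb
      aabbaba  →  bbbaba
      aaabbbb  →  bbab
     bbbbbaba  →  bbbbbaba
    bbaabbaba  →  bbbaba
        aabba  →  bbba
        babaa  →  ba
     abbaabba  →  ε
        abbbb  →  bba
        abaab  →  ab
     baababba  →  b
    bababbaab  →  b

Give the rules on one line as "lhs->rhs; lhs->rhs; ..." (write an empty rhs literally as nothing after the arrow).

  | abbaaaaabb => baaaaaabb => aaaabb => aabbb => bbbb
  | aabbaba => bbbaba
  | aaabbbb => abbbbb => babbb => bbab
  | bbbbbaba

aab->bb; abb->ba; baa->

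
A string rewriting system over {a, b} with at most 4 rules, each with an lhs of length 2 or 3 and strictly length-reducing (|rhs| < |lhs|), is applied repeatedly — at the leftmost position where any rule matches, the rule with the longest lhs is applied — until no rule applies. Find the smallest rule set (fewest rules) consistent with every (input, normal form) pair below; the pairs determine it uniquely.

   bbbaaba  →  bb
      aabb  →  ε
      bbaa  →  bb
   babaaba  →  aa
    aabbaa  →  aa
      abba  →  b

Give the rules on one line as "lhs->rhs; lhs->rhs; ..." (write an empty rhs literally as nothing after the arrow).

  | bbbaaba => bbbaba => bba => bb
  | aabb => ab => ε
  | bbaa => bba => bb
  | babaaba => aaba => aa

ab->; ba->b; bab->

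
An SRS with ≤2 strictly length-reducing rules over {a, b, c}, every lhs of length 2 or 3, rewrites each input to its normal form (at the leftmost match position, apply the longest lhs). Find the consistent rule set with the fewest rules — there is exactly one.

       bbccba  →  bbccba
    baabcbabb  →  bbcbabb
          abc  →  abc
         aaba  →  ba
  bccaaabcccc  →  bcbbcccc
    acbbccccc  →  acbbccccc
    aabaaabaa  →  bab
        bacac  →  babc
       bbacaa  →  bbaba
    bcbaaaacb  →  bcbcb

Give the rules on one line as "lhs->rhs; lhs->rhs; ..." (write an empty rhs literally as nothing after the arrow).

  | bbccba
  | baabcbabb => bbcbabb
  | abc
  | aaba => ba

aa->; ca->b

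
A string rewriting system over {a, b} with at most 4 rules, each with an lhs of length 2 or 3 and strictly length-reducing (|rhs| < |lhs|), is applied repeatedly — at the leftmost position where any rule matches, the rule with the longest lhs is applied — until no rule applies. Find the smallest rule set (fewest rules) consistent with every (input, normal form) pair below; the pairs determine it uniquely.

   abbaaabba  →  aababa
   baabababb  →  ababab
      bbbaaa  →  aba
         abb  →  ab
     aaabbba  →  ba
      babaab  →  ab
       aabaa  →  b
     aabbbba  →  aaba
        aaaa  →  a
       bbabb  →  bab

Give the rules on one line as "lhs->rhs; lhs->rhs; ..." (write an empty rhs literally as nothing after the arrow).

  | abbaaabba => abaaabba => aababba => aababa
  | baabababb => abbababb => abababb => ababab
  | bbbaaa => bbaaa => baaa => aba
  | abb => ab

aaa->; baa->ab; bb->b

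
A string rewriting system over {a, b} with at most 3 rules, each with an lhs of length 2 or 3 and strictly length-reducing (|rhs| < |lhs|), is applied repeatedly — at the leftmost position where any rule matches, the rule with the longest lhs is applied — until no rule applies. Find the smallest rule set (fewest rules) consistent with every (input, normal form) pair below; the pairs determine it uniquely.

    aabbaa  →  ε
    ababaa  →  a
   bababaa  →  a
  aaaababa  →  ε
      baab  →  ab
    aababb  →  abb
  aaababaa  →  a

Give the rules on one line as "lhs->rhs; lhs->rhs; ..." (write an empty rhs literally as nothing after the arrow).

aba->ba; ba->; bab->ab

  | aabbaa => aaba => aba => ba => ε
  | ababaa => babaa => abaa => baa => a
  | bababaa => ababaa => babaa => abaa => baa => a
  | aaaababa => aaababa => aababa => ababa => baba => aba => ba => ε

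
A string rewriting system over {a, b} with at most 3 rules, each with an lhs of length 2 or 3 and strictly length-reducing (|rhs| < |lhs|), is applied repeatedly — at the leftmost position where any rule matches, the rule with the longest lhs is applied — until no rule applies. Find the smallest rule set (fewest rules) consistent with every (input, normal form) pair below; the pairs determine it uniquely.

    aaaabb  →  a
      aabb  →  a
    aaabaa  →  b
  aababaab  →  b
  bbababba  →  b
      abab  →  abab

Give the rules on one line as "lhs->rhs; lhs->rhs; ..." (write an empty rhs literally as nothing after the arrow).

aa->; aaa->aa; bb->a

  | aaaabb => aaabb => aabb => bb => a
  | aabb => bb => a
  | aaabaa => aabaa => baa => b
  | aababaab => babaab => babb => baa => b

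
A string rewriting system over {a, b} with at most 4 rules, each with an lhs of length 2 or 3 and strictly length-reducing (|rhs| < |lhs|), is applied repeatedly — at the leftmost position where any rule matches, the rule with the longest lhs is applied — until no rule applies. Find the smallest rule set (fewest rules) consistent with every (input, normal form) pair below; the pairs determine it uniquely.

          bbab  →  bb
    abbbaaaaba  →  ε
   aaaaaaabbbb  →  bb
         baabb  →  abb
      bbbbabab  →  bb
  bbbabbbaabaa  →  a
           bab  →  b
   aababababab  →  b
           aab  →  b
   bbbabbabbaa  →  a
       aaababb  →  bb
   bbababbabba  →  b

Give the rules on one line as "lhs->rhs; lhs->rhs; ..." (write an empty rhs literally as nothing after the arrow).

aa->a; aab->b; ba->; bbb->b

  | bbab => bb
  | abbbaaaaba => abaaaaba => aaaaba => aaaba => aaba => ba => ε
  | aaaaaaabbbb => aaaaaabbbb => aaaaabbbb => aaaabbbb => aaabbbb => aabbbb => bbbb => bb
  | baabb => abb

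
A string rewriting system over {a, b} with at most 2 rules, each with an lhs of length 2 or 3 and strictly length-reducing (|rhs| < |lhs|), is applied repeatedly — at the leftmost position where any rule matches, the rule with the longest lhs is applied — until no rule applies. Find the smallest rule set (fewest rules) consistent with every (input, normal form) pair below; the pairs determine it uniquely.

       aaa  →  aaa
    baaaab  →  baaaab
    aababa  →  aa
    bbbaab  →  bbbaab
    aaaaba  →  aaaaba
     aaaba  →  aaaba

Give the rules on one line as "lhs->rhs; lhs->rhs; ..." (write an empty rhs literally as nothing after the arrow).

  | aaa
  | baaaab
  | aababa => aabba => aa
  | bbbaab

abb->; bab->bb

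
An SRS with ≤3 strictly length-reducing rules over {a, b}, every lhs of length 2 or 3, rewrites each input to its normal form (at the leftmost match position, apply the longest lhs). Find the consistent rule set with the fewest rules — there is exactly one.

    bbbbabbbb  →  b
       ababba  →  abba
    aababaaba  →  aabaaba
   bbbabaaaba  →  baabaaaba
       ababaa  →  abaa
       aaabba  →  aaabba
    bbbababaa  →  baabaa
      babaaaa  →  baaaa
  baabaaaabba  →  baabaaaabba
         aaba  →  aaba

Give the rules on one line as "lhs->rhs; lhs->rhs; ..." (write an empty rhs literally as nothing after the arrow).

bab->b; bbb->ba

  | bbbbabbbb => bababbbb => babbbb => bbbb => bab => b
  | ababba => abba
  | aababaaba => aabaaba
  | bbbabaaaba => baabaaaba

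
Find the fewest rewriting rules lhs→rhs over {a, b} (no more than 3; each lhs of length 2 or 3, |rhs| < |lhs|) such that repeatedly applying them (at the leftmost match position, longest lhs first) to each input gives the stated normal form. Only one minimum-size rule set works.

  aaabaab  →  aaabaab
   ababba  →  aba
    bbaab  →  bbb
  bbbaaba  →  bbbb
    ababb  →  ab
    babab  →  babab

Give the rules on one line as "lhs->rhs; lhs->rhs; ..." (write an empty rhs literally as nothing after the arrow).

abb->; bba->bb

  | aaabaab
  | ababba => aba
  | bbaab => bbab => bbb
  | bbbaaba => bbbaba => bbbba => bbbb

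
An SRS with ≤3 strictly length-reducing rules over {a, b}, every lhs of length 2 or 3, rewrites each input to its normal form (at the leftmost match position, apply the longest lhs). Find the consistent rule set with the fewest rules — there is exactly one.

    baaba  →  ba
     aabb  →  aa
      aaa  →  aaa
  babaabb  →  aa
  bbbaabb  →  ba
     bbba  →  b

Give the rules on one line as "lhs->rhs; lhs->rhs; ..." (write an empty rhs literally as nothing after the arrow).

ab->a; aba->b; bb->a

  | baaba => bab => ba
  | aabb => aab => aa
  | aaa
  | babaabb => bbabb => aabb => aab => aa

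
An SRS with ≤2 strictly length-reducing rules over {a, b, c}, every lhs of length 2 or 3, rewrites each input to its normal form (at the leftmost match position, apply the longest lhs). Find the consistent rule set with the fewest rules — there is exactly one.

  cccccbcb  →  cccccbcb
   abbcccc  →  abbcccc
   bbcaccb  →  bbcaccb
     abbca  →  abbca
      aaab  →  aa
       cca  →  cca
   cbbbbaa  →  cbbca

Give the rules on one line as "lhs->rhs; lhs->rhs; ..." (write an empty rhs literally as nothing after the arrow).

  | cccccbcb
  | abbcccc
  | bbcaccb
  | abbca

aab->a; bba->c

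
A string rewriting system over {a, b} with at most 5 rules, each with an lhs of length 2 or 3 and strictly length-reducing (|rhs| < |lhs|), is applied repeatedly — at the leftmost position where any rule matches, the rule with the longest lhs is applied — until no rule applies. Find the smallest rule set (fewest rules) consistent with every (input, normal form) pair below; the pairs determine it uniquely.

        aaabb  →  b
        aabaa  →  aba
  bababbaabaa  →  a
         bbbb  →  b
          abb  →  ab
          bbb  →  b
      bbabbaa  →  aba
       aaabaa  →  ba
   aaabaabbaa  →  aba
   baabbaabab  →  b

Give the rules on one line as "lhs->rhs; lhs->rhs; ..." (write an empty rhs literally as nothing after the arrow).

  | aaabb => bb => b
  | aabaa => abaa => aba
  | bababbaabaa => aabbaabaa => abbaabaa => abaabaa => ababaa => aaaa => a
  | bbbb => bbb => bb => b

aa->a; aaa->; bab->a; bb->b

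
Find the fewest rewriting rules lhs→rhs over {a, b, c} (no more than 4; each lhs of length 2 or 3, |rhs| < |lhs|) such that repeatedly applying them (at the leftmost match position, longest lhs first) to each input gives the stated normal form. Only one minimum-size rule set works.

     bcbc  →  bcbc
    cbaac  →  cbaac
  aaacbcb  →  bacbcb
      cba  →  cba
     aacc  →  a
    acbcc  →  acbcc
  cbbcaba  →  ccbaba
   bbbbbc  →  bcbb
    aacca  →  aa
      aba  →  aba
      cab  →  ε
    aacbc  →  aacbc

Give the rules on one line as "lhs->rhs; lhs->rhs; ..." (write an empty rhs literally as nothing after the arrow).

aaa->ba; acc->; bbc->cb; cab->

  | bcbc
  | cbaac
  | aaacbcb => bacbcb
  | cba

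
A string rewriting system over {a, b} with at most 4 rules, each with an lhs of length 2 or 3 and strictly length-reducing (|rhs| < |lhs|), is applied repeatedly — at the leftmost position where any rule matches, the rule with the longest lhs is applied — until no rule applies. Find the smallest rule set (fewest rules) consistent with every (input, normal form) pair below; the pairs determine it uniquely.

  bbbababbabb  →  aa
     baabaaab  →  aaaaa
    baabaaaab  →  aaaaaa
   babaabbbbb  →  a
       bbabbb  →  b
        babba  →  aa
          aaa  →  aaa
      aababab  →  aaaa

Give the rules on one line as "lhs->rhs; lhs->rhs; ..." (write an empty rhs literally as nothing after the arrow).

ab->a; abb->b; baa->aa; bb->a

  | bbbababbabb => abababbabb => aababbabb => aaabbabb => aababb => aaabb => aab => aa
  | baabaaab => aabaaab => aaaaab => aaaaa
  | baabaaaab => aabaaaab => aaaaaab => aaaaaa
  | babaabbbbb => baaabbbbb => aaabbbbb => aabbbb => abbb => bb => a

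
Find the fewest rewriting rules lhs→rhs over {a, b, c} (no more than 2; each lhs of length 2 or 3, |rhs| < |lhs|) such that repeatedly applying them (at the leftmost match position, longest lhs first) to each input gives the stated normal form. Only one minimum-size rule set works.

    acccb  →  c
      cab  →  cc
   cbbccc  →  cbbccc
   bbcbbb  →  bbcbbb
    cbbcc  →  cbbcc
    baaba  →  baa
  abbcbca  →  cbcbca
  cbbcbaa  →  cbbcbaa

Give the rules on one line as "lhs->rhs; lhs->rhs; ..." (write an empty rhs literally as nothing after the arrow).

  | acccb => accb => acb => ab => c
  | cab => cc
  | cbbccc
  | bbcbbb

ab->c; ac->a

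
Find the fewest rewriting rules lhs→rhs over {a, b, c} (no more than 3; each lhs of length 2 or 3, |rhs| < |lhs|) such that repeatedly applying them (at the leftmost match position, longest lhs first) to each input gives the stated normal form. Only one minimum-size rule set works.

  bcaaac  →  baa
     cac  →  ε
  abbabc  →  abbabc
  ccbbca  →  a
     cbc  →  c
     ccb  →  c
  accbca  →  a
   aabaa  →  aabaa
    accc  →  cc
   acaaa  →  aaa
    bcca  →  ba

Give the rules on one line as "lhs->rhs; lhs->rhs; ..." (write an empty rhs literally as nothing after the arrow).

  | bcaaac => baaac => baa
  | cac => ac => ε
  | abbabc
  | ccbbca => cbca => ca => a

ac->; ca->a; cb->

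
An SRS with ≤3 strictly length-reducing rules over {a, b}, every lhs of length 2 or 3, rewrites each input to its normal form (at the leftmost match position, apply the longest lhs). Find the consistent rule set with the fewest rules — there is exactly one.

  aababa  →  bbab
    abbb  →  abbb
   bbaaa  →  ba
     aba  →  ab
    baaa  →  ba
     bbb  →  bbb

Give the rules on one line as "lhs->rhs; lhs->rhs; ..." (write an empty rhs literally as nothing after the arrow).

  | aababa => bbaba => bbab
  | abbb
  | bbaaa => baaa => aaa => ba
  | aba => ab

aa->b; aba->ab; baa->aa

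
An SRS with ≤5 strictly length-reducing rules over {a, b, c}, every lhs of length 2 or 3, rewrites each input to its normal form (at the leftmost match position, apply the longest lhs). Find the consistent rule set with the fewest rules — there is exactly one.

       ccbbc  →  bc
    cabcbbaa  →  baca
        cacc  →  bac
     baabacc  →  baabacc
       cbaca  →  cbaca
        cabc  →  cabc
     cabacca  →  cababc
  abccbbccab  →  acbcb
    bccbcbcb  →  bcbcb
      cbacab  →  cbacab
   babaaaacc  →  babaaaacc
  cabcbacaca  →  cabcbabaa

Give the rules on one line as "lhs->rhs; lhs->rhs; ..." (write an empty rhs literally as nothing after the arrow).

bb->c; cac->ba; cca->bc; ccb->

  | ccbbc => bc
  | cabcbbaa => cabccaa => cabbca => cacca => baca
  | cacc => bac
  | baabacc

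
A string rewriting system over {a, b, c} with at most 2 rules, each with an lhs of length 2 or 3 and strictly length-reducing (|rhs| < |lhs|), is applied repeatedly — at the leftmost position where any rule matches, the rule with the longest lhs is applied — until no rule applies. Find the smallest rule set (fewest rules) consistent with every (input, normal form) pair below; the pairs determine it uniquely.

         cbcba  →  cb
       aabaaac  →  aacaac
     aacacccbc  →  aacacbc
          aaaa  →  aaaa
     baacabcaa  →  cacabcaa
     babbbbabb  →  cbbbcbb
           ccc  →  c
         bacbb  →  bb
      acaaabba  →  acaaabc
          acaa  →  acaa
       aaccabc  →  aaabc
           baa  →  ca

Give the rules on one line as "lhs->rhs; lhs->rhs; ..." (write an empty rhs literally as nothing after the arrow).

ba->c; cc->

  | cbcba => cbcc => cb
  | aabaaac => aacaac
  | aacacccbc => aacacbc
  | aaaa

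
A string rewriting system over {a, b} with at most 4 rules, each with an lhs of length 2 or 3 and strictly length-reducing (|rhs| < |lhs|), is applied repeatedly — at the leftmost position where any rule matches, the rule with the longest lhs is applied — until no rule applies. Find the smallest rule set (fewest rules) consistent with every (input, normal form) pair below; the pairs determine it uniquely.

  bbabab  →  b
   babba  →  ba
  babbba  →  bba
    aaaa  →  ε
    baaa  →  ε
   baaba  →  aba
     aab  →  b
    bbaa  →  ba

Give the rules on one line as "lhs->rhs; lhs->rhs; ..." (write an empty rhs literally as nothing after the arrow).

aa->; baa->a; bab->aa

  | bbabab => baaab => aab => b
  | babba => aaba => ba
  | babbba => aabba => bba
  | aaaa => aa => ε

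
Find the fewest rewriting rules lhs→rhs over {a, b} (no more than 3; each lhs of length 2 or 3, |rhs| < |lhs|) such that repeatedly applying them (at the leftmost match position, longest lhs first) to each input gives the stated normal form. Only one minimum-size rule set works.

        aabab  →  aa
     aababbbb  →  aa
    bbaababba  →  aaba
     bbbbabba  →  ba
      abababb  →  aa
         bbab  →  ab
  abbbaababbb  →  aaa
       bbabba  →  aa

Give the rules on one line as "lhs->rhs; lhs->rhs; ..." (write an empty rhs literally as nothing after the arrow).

  | aabab => aa
  | aababbbb => aabbb => aa
  | bbaababba => aababba => aaba
  | bbbbabba => babba => ba

bab->; bb->; bbb->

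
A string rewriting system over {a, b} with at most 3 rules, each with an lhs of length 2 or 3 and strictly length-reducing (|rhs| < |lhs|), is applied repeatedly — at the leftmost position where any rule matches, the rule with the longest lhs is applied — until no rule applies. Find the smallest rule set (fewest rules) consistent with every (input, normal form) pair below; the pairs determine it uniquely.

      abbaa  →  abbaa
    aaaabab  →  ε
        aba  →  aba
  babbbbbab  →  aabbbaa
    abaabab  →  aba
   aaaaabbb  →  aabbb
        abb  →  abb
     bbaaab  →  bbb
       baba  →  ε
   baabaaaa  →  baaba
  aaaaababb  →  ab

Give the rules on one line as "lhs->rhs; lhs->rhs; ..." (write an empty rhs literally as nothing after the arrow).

  | abbaa
  | aaaabab => abab => aaa => ε
  | aba
  | babbbbbab => aabbbbab => aabbbaa

aaa->; bab->aa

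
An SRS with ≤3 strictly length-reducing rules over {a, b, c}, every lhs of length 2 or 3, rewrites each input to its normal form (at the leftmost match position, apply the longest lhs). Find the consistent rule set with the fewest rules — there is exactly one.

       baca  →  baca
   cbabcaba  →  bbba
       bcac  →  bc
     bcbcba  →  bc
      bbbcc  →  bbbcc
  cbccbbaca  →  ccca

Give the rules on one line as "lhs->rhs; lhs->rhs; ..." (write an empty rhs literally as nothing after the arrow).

bca->b; cb->c; cba->b

  | baca
  | cbabcaba => bbcaba => bbba
  | bcac => bc
  | bcbcba => bccba => bcb => bc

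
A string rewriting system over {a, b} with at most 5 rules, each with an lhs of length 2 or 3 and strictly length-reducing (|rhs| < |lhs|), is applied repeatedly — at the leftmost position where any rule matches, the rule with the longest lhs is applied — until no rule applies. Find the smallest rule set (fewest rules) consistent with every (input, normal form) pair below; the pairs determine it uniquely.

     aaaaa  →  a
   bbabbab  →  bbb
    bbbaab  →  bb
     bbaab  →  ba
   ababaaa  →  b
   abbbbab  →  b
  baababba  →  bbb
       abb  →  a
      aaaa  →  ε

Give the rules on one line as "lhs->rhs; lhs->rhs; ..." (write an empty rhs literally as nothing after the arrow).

aa->; ab->a; baa->bb; bba->b

  | aaaaa => aaa => a
  | bbabbab => bbbab => bbb
  | bbbaab => bbab => bb
  | bbaab => bab => ba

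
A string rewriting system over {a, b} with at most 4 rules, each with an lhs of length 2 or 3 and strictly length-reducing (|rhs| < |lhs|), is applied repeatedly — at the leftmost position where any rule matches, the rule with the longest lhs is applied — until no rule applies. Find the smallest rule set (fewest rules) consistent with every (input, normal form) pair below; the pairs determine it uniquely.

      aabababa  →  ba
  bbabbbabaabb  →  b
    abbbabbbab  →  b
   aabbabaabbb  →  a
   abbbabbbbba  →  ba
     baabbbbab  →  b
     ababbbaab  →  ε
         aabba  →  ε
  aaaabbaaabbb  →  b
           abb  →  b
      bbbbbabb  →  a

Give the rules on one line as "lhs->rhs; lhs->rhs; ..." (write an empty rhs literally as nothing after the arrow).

  | aabababa => bababa => baba => ba
  | bbabbbabaabb => aabbbabaabb => bbbabaabb => babaabb => baabb => bbb => b
  | abbbabbbab => bbabbbab => aabbbab => bbbab => bab => b
  | aabbabaabbb => bbabaabbb => aabaabbb => baabbb => bbbb => bb => a

aa->; ab->; bb->a; bbb->b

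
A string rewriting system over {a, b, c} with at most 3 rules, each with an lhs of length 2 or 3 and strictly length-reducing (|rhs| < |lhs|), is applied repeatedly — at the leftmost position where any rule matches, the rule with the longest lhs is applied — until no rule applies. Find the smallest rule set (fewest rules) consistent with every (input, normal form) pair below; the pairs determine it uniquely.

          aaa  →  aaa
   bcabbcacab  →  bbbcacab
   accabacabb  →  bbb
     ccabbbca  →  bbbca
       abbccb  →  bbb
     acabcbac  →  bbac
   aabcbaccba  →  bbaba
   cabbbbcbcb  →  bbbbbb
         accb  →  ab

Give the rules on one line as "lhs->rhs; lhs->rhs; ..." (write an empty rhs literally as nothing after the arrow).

abb->bb; cb->b

  | aaa
  | bcabbcacab => bcbbcacab => bbbcacab
  | accabacabb => accabacbb => accababb => accabbb => accbbb => acbbb => abbb => bbb
  | ccabbbca => ccbbbca => cbbbca => bbbca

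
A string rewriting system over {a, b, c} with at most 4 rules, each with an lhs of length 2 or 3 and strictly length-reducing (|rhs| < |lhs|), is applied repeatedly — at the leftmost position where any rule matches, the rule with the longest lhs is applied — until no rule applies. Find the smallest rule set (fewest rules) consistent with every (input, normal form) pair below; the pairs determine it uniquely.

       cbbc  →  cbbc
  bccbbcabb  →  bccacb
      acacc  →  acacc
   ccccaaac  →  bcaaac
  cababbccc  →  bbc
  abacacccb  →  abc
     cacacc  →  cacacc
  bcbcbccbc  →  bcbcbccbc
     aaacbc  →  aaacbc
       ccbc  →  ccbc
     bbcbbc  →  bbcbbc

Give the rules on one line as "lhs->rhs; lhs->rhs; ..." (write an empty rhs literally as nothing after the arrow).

  | cbbc
  | bccbbcabb => bccbbbb => bccacb
  | acacc
  | ccccaaac => bcaaac

abb->c; bbb->ac; cab->b; ccc->b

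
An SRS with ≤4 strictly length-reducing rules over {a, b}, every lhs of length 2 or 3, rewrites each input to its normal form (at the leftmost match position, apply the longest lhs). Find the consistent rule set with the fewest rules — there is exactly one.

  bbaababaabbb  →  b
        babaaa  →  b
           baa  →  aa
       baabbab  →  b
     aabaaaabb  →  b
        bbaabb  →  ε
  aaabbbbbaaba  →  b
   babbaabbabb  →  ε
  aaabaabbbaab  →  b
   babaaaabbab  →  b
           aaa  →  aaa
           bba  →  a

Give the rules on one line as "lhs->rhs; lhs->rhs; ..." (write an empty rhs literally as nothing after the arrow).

  | bbaababaabbb => aababaabbb => aabbaabbb => abbaabbb => bbaabbb => aabbb => abbb => bbb => b
  | babaaa => abaaa => abaa => aba => ab => b
  | baa => aa
  | baabbab => aabbab => abbab => bbab => ab => b

ab->b; aba->ab; ba->a; bb->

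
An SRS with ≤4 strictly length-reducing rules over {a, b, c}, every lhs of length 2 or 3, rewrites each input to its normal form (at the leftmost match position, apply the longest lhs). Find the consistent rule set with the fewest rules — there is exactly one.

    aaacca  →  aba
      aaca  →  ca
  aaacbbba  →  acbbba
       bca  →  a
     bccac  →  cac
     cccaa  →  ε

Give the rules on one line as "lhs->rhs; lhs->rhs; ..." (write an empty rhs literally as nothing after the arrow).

  | aaacca => acca => aba
  | aaca => ca
  | aaacbbba => acbbba
  | bca => a

aa->; bc->; cc->b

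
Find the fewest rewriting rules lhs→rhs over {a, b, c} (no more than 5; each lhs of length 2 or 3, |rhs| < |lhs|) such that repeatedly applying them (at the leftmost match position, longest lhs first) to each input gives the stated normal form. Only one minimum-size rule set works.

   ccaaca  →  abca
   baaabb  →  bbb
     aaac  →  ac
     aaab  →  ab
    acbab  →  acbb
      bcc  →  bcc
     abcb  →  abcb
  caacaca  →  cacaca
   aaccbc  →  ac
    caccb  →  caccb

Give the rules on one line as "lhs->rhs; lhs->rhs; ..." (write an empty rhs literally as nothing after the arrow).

aa->a; ba->b; cbc->; cca->ab

  | ccaaca => abaca => abca
  | baaabb => baabb => babb => bbb
  | aaac => aac => ac
  | aaab => aab => ab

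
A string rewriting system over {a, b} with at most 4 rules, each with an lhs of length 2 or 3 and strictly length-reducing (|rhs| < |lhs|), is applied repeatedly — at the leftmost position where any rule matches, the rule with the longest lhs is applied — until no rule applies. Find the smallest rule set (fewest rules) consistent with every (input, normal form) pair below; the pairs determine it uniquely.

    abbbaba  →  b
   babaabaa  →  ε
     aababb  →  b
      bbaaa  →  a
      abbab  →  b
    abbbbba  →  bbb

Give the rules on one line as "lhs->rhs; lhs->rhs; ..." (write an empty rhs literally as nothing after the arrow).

  | abbbaba => bbaba => bba => b
  | babaabaa => baabaa => abaa => aba => ab => ε
  | aababb => aabbb => abb => b
  | bbaaa => baa => a

ab->; aba->ab; ba->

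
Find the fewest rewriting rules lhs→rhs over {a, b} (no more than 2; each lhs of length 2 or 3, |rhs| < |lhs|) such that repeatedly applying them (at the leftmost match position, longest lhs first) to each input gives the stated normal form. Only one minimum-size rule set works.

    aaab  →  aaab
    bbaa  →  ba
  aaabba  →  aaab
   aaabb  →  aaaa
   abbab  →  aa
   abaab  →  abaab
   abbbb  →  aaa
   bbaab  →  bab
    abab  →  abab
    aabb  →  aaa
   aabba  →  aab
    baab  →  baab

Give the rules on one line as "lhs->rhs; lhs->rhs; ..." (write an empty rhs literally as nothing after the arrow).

bb->a; bba->b

  | aaab
  | bbaa => ba
  | aaabba => aaab
  | aaabb => aaaa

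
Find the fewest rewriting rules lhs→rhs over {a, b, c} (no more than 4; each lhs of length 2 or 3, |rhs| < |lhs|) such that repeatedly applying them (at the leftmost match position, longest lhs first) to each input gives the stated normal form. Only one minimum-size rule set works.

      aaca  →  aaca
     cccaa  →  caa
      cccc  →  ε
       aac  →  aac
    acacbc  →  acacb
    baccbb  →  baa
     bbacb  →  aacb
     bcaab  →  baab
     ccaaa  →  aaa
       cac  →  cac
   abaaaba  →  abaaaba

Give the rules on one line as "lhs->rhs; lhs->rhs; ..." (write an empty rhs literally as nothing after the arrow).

  | aaca
  | cccaa => caa
  | cccc => cc => ε
  | aac

bb->a; bc->b; cc->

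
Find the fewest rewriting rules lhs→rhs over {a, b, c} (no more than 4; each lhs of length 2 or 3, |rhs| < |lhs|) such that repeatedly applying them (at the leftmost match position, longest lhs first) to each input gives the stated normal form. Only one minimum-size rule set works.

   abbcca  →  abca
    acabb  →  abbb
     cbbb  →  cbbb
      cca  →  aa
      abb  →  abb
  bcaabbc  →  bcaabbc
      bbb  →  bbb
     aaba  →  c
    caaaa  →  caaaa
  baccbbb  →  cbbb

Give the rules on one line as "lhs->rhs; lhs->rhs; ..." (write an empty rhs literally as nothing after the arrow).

ac->c; aca->ab; ba->c; cc->a

  | abbcca => abbaa => abca
  | acabb => abbb
  | cbbb
  | cca => aa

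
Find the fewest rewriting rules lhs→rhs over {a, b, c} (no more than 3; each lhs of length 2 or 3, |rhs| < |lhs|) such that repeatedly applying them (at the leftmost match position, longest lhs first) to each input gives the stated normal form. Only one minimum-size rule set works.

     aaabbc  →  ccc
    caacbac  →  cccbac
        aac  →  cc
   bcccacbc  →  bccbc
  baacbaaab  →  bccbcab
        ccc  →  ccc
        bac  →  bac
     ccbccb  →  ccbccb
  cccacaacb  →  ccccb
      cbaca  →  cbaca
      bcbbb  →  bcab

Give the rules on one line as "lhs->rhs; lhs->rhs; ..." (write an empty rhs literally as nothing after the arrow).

aa->c; bb->a; cac->

  | aaabbc => cabbc => caac => ccc
  | caacbac => cccbac
  | aac => cc
  | bcccacbc => bccbc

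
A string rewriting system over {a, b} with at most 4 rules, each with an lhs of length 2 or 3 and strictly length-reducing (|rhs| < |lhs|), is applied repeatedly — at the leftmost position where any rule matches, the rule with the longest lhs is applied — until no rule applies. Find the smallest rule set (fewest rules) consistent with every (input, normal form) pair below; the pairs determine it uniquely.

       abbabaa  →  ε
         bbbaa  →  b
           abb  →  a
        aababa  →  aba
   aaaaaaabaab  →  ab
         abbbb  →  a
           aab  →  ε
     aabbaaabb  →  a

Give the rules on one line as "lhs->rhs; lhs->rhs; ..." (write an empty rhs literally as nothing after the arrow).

  | abbabaa => aabaa => aaaa => aa => ε
  | bbbaa => baa => b
  | abb => a
  | aababa => aaaba => aba

aa->; aab->aa; bb->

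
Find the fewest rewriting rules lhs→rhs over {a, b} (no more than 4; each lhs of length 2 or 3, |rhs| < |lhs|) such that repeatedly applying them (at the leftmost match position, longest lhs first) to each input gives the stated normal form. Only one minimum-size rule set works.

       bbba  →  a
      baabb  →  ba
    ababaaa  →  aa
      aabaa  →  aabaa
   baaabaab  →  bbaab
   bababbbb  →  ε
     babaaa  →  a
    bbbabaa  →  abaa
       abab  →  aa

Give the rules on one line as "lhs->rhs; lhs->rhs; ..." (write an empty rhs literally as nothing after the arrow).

aaa->; abb->; bab->a; bbb->

  | bbba => a
  | baabb => ba
  | ababaaa => aaaaa => aa
  | aabaa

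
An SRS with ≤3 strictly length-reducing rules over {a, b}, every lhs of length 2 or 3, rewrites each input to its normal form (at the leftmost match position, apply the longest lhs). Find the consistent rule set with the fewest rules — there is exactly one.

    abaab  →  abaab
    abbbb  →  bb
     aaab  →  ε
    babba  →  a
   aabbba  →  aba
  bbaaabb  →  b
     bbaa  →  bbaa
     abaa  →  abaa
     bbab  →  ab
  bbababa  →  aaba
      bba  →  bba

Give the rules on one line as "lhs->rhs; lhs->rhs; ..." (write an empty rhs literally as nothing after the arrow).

aaa->ab; abb->; bab->ab

  | abaab
  | abbbb => bb
  | aaab => abb => ε
  | babba => abba => a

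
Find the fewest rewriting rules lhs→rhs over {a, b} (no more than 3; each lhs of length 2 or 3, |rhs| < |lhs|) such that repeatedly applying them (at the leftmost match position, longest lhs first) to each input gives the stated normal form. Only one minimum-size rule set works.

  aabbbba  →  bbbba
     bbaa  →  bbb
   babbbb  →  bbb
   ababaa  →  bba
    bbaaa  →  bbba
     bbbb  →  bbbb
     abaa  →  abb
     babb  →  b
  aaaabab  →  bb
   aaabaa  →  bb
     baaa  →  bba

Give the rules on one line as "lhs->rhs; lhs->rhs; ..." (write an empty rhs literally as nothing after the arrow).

  | aabbbba => bbbba
  | bbaa => bbb
  | babbbb => aabbb => bbb
  | ababaa => aaaaa => baaa => bba

aa->b; aab->b; bab->aa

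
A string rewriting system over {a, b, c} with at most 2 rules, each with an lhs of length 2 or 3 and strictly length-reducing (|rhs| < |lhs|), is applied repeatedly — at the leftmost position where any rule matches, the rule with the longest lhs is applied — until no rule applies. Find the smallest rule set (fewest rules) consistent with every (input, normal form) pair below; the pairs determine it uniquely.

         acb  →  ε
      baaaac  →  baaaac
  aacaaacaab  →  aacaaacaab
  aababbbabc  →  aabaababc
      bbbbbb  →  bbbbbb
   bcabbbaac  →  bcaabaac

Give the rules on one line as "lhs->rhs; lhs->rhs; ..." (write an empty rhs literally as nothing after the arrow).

abb->aa; acb->

  | acb => ε
  | baaaac
  | aacaaacaab
  | aababbbabc => aabaababc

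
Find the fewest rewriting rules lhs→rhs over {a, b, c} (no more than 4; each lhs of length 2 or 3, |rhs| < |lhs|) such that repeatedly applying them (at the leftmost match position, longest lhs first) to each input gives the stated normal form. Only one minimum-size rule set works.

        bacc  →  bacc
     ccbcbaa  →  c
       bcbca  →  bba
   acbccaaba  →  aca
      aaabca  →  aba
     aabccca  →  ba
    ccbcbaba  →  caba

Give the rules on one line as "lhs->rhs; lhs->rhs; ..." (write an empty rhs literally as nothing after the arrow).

aa->; bc->b; cb->

  | bacc
  | ccbcbaa => ccbaa => caa => c
  | bcbca => bbca => bba
  | acbccaaba => accaaba => accba => aca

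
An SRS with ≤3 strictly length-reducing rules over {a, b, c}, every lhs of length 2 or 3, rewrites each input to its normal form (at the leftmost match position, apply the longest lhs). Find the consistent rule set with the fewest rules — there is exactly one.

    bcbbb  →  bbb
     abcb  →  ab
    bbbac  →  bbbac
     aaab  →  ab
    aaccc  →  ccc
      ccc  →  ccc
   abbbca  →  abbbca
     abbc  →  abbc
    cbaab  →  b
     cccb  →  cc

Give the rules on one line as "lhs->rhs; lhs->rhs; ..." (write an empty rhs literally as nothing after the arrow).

  | bcbbb => bbb
  | abcb => ab
  | bbbac
  | aaab => ab

aa->; cb->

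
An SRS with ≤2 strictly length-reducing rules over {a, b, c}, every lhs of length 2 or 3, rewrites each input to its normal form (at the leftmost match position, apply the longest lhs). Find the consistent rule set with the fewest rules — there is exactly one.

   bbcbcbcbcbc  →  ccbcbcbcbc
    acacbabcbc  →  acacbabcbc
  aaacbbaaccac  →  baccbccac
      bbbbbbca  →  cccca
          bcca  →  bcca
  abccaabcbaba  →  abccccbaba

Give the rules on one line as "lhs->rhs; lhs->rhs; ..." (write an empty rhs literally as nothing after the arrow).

aa->b; bb->c

  | bbcbcbcbcbc => ccbcbcbcbc
  | acacbabcbc
  | aaacbbaaccac => bacbbaaccac => baccaaccac => baccbccac
  | bbbbbbca => cbbbbca => ccbbca => cccca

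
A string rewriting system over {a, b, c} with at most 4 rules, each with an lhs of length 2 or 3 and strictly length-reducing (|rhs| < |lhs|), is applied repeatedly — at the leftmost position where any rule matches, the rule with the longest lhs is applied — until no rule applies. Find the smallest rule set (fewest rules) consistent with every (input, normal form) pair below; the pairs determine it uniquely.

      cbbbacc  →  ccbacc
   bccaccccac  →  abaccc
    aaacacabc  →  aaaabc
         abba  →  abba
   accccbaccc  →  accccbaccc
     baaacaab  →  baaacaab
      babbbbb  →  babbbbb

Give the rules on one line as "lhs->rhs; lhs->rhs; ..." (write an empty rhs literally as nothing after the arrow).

bcc->ab; cac->; cbb->cc

  | cbbbacc => ccbacc
  | bccaccccac => abaccccac => abaccc
  | aaacacabc => aaaabc
  | abba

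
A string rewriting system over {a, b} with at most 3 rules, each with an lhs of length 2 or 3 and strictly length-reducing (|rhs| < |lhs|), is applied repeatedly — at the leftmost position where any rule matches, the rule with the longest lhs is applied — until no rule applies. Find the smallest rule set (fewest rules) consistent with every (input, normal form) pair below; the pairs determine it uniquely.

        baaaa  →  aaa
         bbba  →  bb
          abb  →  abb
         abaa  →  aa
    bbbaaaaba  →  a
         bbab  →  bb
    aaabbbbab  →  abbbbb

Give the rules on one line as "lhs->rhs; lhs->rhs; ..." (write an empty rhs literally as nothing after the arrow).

aab->bb; ba->

  | baaaa => aaa
  | bbba => bb
  | abb
  | abaa => aa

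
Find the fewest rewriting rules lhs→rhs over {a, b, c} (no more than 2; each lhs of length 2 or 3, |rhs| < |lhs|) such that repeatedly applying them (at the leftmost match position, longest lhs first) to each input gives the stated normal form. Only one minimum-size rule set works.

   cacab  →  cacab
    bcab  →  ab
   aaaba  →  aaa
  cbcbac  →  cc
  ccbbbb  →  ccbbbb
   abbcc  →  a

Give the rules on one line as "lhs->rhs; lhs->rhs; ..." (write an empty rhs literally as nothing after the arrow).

ba->; bc->

  | cacab
  | bcab => ab
  | aaaba => aaa
  | cbcbac => cbac => cc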